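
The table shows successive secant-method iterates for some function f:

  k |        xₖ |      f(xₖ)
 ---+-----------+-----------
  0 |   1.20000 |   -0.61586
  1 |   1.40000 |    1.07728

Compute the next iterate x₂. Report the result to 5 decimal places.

1.27275

x₂ = 1.40000 − 1.07728·(1.40000 − 1.20000) / (1.07728 − (-0.61586))
   = 1.40000 − (0.2154560)/(1.6931400) = 1.2727477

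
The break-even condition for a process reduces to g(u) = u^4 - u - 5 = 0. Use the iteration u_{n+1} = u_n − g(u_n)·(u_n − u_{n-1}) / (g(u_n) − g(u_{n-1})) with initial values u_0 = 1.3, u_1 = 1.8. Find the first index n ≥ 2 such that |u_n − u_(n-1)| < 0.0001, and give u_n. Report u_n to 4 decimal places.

n = 6, u_n = 1.6030

g(1.3) = -3.443900, g(1.8) = 3.697600
u_2 = 1.800000 − 3.697600·(0.500000)/(7.141500) = 1.541119;  |Δ| = 0.258881
g(1.541119) = -0.900270
u_3 = 1.541119 − (-0.900270)·(-0.258881)/(-4.597870) = 1.591808;  |Δ| = 0.050689
g(1.591808) = -0.171396
u_4 = 1.591808 − (-0.171396)·(0.050689)/(0.728873) = 1.603728;  |Δ| = 0.011920
g(1.603728) = 0.011163
u_5 = 1.603728 − 0.011163·(0.011920)/(0.182560) = 1.602999;  |Δ| = 0.000729
g(1.602999) = -0.000125
u_6 = 1.602999 − (-0.000125)·(-0.000729)/(-0.011288) = 1.603007;  |Δ| = 0.000008
|u_6 − u_5| = 0.000008 < 0.0001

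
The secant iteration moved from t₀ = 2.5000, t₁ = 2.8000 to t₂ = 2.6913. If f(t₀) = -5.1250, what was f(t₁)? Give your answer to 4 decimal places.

The secant line through (2.5000, -5.1250) and (2.8000, f(t₁)) crosses zero at t₂ = 2.6913.
So (2.5000, -5.1250), (2.8000, f(t₁)), (2.6913, 0) are collinear:
f(t₁) = -5.1250 · (2.8000 − 2.6913) / (2.5000 − 2.6913) = -5.1250 · (0.108700)/(-0.191300) = 2.912114

2.9121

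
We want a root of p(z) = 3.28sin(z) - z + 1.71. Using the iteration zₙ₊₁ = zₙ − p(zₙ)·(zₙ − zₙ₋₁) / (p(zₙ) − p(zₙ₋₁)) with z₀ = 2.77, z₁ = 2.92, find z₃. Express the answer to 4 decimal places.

2.8021

p(2.77) = 0.130967, p(2.92) = -0.489110
z₂ = 2.920000 − (-0.489110)·(2.920000 − 2.770000) / (-0.489110 − 0.130967) = 2.920000 − (-0.073366)/(-0.620077) = 2.801682
p(2.801682) = 0.001880
z₃ = 2.801682 − 0.001880·(2.801682 − 2.920000) / (0.001880 − (-0.489110)) = 2.801682 − (-0.000222)/(0.490990) = 2.802135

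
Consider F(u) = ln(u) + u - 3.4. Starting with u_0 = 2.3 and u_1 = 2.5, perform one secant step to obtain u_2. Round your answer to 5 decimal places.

F(2.3) = -0.2670909, F(2.5) = 0.0162907
u_2 = 2.5000000 − 0.0162907·(2.5000000 − 2.3000000) / (0.0162907 − (-0.2670909)) = 2.5000000 − (0.0032581)/(0.2833816) = 2.4885026

2.48850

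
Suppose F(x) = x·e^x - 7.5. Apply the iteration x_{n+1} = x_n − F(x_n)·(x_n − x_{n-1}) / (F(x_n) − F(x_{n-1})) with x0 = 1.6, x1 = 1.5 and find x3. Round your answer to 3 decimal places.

1.566

F(1.6) = 0.42485, F(1.5) = -0.77747
x2 = 1.50000 − (-0.77747)·(1.50000 − 1.60000) / (-0.77747 − 0.42485) = 1.50000 − (0.07775)/(-1.20232) = 1.56466
F(1.56466) = -0.01924
x3 = 1.56466 − (-0.01924)·(1.56466 − 1.50000) / (-0.01924 − (-0.77747)) = 1.56466 − (-0.00124)/(0.75823) = 1.56630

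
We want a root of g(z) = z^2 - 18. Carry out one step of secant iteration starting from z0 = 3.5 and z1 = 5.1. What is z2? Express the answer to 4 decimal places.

g(3.5) = -5.750000, g(5.1) = 8.010000
z2 = 5.100000 − 8.010000·(5.100000 − 3.500000) / (8.010000 − (-5.750000)) = 5.100000 − (12.816000)/(13.760000) = 4.168605

4.1686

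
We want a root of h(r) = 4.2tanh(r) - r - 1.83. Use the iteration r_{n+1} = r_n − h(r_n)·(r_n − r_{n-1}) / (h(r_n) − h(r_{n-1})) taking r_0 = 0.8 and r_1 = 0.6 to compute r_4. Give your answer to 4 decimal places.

h(0.8) = 0.158954, h(0.6) = -0.174392
r_2 = 0.600000 − (-0.174392)·(0.600000 − 0.800000) / (-0.174392 − 0.158954) = 0.600000 − (0.034878)/(-0.333346) = 0.704631
h(0.704631) = 0.016025
r_3 = 0.704631 − 0.016025·(0.704631 − 0.600000) / (0.016025 − (-0.174392)) = 0.704631 − (0.001677)/(0.190417) = 0.695826
h(0.695826) = 0.001362
r_4 = 0.695826 − 0.001362·(0.695826 − 0.704631) / (0.001362 − 0.016025) = 0.695826 − (-0.000012)/(-0.014663) = 0.695007

0.6950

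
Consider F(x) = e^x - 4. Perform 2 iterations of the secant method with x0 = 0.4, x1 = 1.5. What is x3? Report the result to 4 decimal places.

1.3827

F(0.4) = -2.508175, F(1.5) = 0.481689
x2 = 1.500000 − 0.481689·(1.500000 − 0.400000) / (0.481689 − (-2.508175)) = 1.500000 − (0.529858)/(2.989864) = 1.322782
F(1.322782) = -0.246150
x3 = 1.322782 − (-0.246150)·(1.322782 − 1.500000) / (-0.246150 − 0.481689) = 1.322782 − (0.043622)/(-0.727839) = 1.382716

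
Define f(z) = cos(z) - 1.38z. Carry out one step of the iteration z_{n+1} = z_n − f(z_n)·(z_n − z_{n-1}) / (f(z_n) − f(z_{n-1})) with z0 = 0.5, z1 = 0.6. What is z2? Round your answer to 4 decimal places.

0.5986

f(0.5) = 0.187583, f(0.6) = -0.002664
z2 = 0.600000 − (-0.002664)·(0.600000 − 0.500000) / (-0.002664 − 0.187583) = 0.600000 − (-0.000266)/(-0.190247) = 0.598600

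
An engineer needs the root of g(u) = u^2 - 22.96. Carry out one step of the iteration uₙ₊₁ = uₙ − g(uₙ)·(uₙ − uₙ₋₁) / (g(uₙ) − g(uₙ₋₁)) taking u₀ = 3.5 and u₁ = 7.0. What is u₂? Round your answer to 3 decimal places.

4.520

g(3.5) = -10.71000, g(7.0) = 26.04000
u₂ = 7.00000 − 26.04000·(7.00000 − 3.50000) / (26.04000 − (-10.71000)) = 7.00000 − (91.14000)/(36.75000) = 4.52000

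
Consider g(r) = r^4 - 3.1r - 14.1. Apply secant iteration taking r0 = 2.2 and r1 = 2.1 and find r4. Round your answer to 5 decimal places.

g(2.2) = 2.5056000, g(2.1) = -1.1619000
r2 = 2.1000000 − (-1.1619000)·(2.1000000 − 2.2000000) / (-1.1619000 − 2.5056000) = 2.1000000 − (0.1161900)/(-3.6675000) = 2.1316810
g(2.1316810) = -0.0596952
r3 = 2.1316810 − (-0.0596952)·(2.1316810 − 2.1000000) / (-0.0596952 − (-1.1619000)) = 2.1316810 − (-0.0018912)/(1.1022048) = 2.1333968
g(2.1333968) = 0.0015478
r4 = 2.1333968 − 0.0015478·(2.1333968 − 2.1316810) / (0.0015478 − (-0.0596952)) = 2.1333968 − (0.0000027)/(0.0612429) = 2.1333535

2.13335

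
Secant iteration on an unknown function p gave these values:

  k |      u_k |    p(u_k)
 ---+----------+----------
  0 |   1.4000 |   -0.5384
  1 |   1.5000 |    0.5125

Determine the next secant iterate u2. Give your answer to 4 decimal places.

u2 = 1.5000 − 0.5125·(1.5000 − 1.4000) / (0.5125 − (-0.5384))
   = 1.5000 − (0.051250)/(1.050900) = 1.451232

1.4512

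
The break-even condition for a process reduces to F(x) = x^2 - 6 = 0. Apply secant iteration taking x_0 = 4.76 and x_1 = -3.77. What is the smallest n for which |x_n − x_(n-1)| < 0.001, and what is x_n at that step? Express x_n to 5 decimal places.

n = 8, x_n = -2.44949

F(4.76) = 16.6576000, F(-3.77) = 8.2129000
x_2 = -3.7700000 − 8.2129000·(-8.5300000)/(-8.4447000) = -12.0658586;  |Δ| = 8.2958586
F(-12.0658586) = 139.5849434
x_3 = -12.0658586 − 139.5849434·(-8.2958586)/(131.3720434) = -3.2513732;  |Δ| = 8.8144853
F(-3.2513732) = 4.5714280
x_4 = -3.2513732 − 4.5714280·(8.8144853)/(-135.0135155) = -2.9529232;  |Δ| = 0.2984500
F(-2.9529232) = 2.7197556
x_5 = -2.9529232 − 2.7197556·(0.2984500)/(-1.8516723) = -2.5145568;  |Δ| = 0.4383665
F(-2.5145568) = 0.3229957
x_6 = -2.5145568 − 0.3229957·(0.4383665)/(-2.3967600) = -2.4554810;  |Δ| = 0.0590758
F(-2.4554810) = 0.0293868
x_7 = -2.4554810 − 0.0293868·(0.0590758)/(-0.2936089) = -2.4495682;  |Δ| = 0.0059128
F(-2.4495682) = 0.0003843
x_8 = -2.4495682 − 0.0003843·(0.0059128)/(-0.0290025) = -2.4494898;  |Δ| = 0.0000783
|x_8 − x_7| = 0.0000783 < 0.001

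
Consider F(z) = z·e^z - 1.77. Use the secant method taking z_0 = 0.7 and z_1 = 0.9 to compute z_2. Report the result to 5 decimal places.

F(0.7) = -0.3603731, F(0.9) = 0.4436428
z_2 = 0.9000000 − 0.4436428·(0.9000000 − 0.7000000) / (0.4436428 − (-0.3603731)) = 0.9000000 − (0.0887286)/(0.8040159) = 0.7896433

0.78964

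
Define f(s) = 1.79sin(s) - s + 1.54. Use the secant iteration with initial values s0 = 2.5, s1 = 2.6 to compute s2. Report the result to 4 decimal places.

2.5448

f(2.5) = 0.111265, f(2.6) = -0.137253
s2 = 2.600000 − (-0.137253)·(2.600000 − 2.500000) / (-0.137253 − 0.111265) = 2.600000 − (-0.013725)/(-0.248518) = 2.544772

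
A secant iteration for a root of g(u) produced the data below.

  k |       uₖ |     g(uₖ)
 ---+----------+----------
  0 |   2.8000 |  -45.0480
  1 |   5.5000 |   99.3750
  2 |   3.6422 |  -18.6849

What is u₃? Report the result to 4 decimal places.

u₃ = 3.6422 − (-18.6849)·(3.6422 − 5.5000) / (-18.6849 − 99.3750)
   = 3.6422 − (34.712807)/(-118.059900) = 3.936227

3.9362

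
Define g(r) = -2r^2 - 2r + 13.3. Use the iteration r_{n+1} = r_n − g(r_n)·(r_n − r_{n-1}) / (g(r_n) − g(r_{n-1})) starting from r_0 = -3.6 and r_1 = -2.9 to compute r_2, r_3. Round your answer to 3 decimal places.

-3.107, -3.128

g(-3.6) = -5.42000, g(-2.9) = 2.28000
r_2 = -2.90000 − 2.28000·(-2.90000 − (-3.60000)) / (2.28000 − (-5.42000)) = -2.90000 − (1.59600)/(7.70000) = -3.10727
g(-3.10727) = 0.20426
r_3 = -3.10727 − 0.20426·(-3.10727 − (-2.90000)) / (0.20426 − 2.28000) = -3.10727 − (-0.04234)/(-2.07574) = -3.12767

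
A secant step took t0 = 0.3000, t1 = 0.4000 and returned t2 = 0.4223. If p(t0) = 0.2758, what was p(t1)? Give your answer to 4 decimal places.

The secant line through (0.3000, 0.2758) and (0.4000, p(t1)) crosses zero at t2 = 0.4223.
So (0.3000, 0.2758), (0.4000, p(t1)), (0.4223, 0) are collinear:
p(t1) = 0.2758 · (0.4000 − 0.4223) / (0.3000 − 0.4223) = 0.2758 · (-0.022300)/(-0.122300) = 0.050289

0.0503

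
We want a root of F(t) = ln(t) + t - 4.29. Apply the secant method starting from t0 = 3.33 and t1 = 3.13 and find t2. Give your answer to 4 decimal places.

F(3.33) = 0.242972, F(3.13) = -0.018967
t2 = 3.130000 − (-0.018967)·(3.130000 − 3.330000) / (-0.018967 − 0.242972) = 3.130000 − (0.003793)/(-0.261939) = 3.144482

3.1445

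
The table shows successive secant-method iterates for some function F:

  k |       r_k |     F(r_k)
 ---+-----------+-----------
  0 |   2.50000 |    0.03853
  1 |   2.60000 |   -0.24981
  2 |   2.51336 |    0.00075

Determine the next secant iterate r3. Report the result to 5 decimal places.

r3 = 2.51336 − 0.00075·(2.51336 − 2.60000) / (0.00075 − (-0.24981))
   = 2.51336 − (-0.0000650)/(0.2505600) = 2.5136193

2.51362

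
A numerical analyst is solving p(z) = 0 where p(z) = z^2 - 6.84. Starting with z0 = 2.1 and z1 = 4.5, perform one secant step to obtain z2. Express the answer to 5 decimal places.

2.46818

p(2.1) = -2.4300000, p(4.5) = 13.4100000
z2 = 4.5000000 − 13.4100000·(4.5000000 − 2.1000000) / (13.4100000 − (-2.4300000)) = 4.5000000 − (32.1840000)/(15.8400000) = 2.4681818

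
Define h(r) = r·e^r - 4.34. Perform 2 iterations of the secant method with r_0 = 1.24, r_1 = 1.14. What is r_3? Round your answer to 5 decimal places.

1.24703

h(1.24) = -0.0550393, h(1.14) = -0.7754841
r_2 = 1.1400000 − (-0.7754841)·(1.1400000 − 1.2400000) / (-0.7754841 − (-0.0550393)) = 1.1400000 − (0.0775484)/(-0.7204448) = 1.2476396
h(1.2476396) = 0.0044236
r_3 = 1.2476396 − 0.0044236·(1.2476396 − 1.1400000) / (0.0044236 − (-0.7754841)) = 1.2476396 − (0.0004762)/(0.7799077) = 1.2470291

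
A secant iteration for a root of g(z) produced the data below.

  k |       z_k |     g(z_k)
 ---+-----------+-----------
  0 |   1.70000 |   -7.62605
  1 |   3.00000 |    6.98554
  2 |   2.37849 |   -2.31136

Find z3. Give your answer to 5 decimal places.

2.53301

z3 = 2.37849 − (-2.31136)·(2.37849 − 3.00000) / (-2.31136 − 6.98554)
   = 2.37849 − (1.4365334)/(-9.2969000) = 2.5330075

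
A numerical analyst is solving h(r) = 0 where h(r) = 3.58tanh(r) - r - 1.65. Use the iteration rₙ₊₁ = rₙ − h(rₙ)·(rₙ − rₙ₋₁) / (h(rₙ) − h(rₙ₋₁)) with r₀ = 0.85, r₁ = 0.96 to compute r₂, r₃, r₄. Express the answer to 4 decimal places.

h(0.85) = -0.025971, h(0.96) = 0.054511
r₂ = 0.960000 − 0.054511·(0.960000 − 0.850000) / (0.054511 − (-0.025971)) = 0.960000 − (0.005996)/(0.080482) = 0.885496
h(0.885496) = 0.003304
r₃ = 0.885496 − 0.003304·(0.885496 − 0.960000) / (0.003304 − 0.054511) = 0.885496 − (-0.000246)/(-0.051207) = 0.880689
h(0.880689) = -0.000473
r₄ = 0.880689 − (-0.000473)·(0.880689 − 0.885496) / (-0.000473 − 0.003304) = 0.880689 − (0.000002)/(-0.003777) = 0.881291

0.8855, 0.8807, 0.8813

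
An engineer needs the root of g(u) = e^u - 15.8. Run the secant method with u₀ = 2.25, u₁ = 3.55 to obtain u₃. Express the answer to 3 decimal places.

g(2.25) = -6.31226, g(3.55) = 19.01332
u₂ = 3.55000 − 19.01332·(3.55000 − 2.25000) / (19.01332 − (-6.31226)) = 3.55000 − (24.71731)/(25.32558) = 2.57402
g(2.57402) = -2.68157
u₃ = 2.57402 − (-2.68157)·(2.57402 − 3.55000) / (-2.68157 − 19.01332) = 2.57402 − (2.61717)/(-21.69489) = 2.69465

2.695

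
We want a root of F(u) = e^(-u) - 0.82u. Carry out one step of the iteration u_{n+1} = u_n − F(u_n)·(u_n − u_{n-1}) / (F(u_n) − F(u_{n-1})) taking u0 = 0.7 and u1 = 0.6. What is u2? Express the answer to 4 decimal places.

F(0.7) = -0.077415, F(0.6) = 0.056812
u2 = 0.600000 − 0.056812·(0.600000 − 0.700000) / (0.056812 − (-0.077415)) = 0.600000 − (-0.005681)/(0.134226) = 0.642325

0.6423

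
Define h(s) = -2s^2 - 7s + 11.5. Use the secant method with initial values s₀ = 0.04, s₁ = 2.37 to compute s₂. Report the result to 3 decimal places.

h(0.04) = 11.21680, h(2.37) = -16.32380
s₂ = 2.37000 − (-16.32380)·(2.37000 − 0.04000) / (-16.32380 − 11.21680) = 2.37000 − (-38.03445)/(-27.54060) = 0.98897

0.989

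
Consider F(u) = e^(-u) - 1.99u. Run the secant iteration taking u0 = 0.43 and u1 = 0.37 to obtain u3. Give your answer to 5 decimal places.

F(0.43) = -0.2051909, F(0.37) = -0.0455657
u2 = 0.3700000 − (-0.0455657)·(0.3700000 − 0.4300000) / (-0.0455657 − (-0.2051909)) = 0.3700000 − (0.0027339)/(0.1596252) = 0.3528728
F(0.3528728) = 0.0004498
u3 = 0.3528728 − 0.0004498·(0.3528728 − 0.3700000) / (0.0004498 − (-0.0455657)) = 0.3528728 − (-0.0000077)/(0.0460155) = 0.3530402

0.35304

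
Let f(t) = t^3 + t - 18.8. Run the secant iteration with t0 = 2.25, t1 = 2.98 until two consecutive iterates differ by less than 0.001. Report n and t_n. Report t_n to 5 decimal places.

f(2.25) = -5.1593750, f(2.98) = 10.6435920
t2 = 2.9800000 − 10.6435920·(0.7300000)/(15.8029670) = 2.4883314;  |Δ| = 0.4916686
f(2.4883314) = -0.9044346
t3 = 2.4883314 − (-0.9044346)·(-0.4916686)/(-11.5480266) = 2.5268386;  |Δ| = 0.0385072
f(2.5268386) = -0.1395155
t4 = 2.5268386 − (-0.1395155)·(0.0385072)/(0.7649191) = 2.5338620;  |Δ| = 0.0070234
f(2.5338620) = 0.0024140
t5 = 2.5338620 − 0.0024140·(0.0070234)/(0.1419295) = 2.5337426;  |Δ| = 0.0001195
|t5 − t4| = 0.0001195 < 0.001

n = 5, t_n = 2.53374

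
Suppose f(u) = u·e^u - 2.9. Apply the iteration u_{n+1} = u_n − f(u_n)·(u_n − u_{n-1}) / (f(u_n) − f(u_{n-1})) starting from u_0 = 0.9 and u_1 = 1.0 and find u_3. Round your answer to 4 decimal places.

1.0325

f(0.9) = -0.686357, f(1.0) = -0.181718
u_2 = 1.000000 − (-0.181718)·(1.000000 − 0.900000) / (-0.181718 − (-0.686357)) = 1.000000 − (-0.018172)/(0.504639) = 1.036010
f(1.036010) = 0.019423
u_3 = 1.036010 − 0.019423·(1.036010 − 1.000000) / (0.019423 − (-0.181718)) = 1.036010 − (0.000699)/(0.201141) = 1.032532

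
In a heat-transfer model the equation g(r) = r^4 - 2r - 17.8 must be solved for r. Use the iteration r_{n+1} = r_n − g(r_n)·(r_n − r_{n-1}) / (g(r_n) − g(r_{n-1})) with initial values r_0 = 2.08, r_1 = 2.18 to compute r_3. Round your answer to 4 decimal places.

2.1691

g(2.08) = -3.242263, g(2.18) = 0.425306
r_2 = 2.180000 − 0.425306·(2.180000 − 2.080000) / (0.425306 − (-3.242263)) = 2.180000 − (0.042531)/(3.667569) = 2.168404
g(2.168404) = -0.028246
r_3 = 2.168404 − (-0.028246)·(2.168404 − 2.180000) / (-0.028246 − 0.425306) = 2.168404 − (0.000328)/(-0.453552) = 2.169126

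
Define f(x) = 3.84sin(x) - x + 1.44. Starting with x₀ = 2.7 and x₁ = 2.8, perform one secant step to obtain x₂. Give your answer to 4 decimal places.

f(2.7) = 0.381139, f(2.8) = -0.073646
x₂ = 2.800000 − (-0.073646)·(2.800000 − 2.700000) / (-0.073646 − 0.381139) = 2.800000 − (-0.007365)/(-0.454784) = 2.783806

2.7838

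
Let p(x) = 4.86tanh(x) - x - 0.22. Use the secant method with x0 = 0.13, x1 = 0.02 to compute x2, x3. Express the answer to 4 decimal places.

0.0573, 0.0571

p(0.13) = 0.278265, p(0.02) = -0.142813
x2 = 0.020000 − (-0.142813)·(0.020000 − 0.130000) / (-0.142813 − 0.278265) = 0.020000 − (0.015709)/(-0.421078) = 0.057308
p(0.057308) = 0.000903
x3 = 0.057308 − 0.000903·(0.057308 − 0.020000) / (0.000903 − (-0.142813)) = 0.057308 − (0.000034)/(0.143716) = 0.057073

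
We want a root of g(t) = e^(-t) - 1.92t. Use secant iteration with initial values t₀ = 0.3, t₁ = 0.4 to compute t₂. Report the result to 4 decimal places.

g(0.3) = 0.164818, g(0.4) = -0.097680
t₂ = 0.400000 − (-0.097680)·(0.400000 − 0.300000) / (-0.097680 − 0.164818) = 0.400000 − (-0.009768)/(-0.262498) = 0.362788

0.3628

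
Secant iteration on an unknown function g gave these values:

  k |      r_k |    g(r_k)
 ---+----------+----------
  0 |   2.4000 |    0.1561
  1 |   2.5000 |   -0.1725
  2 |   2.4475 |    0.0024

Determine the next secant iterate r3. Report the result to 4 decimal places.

2.4482

r3 = 2.4475 − 0.0024·(2.4475 − 2.5000) / (0.0024 − (-0.1725))
   = 2.4475 − (-0.000126)/(0.174900) = 2.448220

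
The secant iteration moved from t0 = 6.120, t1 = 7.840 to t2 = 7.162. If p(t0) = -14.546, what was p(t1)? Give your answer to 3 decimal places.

9.465

The secant line through (6.120, -14.546) and (7.840, p(t1)) crosses zero at t2 = 7.162.
So (6.120, -14.546), (7.840, p(t1)), (7.162, 0) are collinear:
p(t1) = -14.546 · (7.840 − 7.162) / (6.120 − 7.162) = -14.546 · (0.67800)/(-1.04200) = 9.46467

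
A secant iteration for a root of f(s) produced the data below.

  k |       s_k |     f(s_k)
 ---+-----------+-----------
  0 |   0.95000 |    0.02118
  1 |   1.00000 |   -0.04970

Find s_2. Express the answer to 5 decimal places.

0.96494

s_2 = 1.00000 − (-0.04970)·(1.00000 − 0.95000) / (-0.04970 − 0.02118)
   = 1.00000 − (-0.0024850)/(-0.0708800) = 0.9649407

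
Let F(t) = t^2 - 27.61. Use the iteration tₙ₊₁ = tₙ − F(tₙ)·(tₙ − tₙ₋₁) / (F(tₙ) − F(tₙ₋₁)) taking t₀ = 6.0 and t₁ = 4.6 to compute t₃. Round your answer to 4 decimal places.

5.2576

F(6.0) = 8.390000, F(4.6) = -6.450000
t₂ = 4.600000 − (-6.450000)·(4.600000 − 6.000000) / (-6.450000 − 8.390000) = 4.600000 − (9.030000)/(-14.840000) = 5.208491
F(5.208491) = -0.481626
t₃ = 5.208491 − (-0.481626)·(5.208491 − 4.600000) / (-0.481626 − (-6.450000)) = 5.208491 − (-0.293065)/(5.968374) = 5.257594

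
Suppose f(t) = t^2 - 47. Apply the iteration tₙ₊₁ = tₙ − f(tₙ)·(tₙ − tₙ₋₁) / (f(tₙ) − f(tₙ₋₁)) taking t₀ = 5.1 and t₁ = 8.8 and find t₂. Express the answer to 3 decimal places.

f(5.1) = -20.99000, f(8.8) = 30.44000
t₂ = 8.80000 − 30.44000·(8.80000 − 5.10000) / (30.44000 − (-20.99000)) = 8.80000 − (112.62800)/(51.43000) = 6.61007

6.610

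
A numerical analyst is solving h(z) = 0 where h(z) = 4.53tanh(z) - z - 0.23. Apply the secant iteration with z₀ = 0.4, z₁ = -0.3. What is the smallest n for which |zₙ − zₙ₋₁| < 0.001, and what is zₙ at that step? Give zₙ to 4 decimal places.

h(0.4) = 1.091169, h(-0.3) = -1.249646
z₂ = -0.300000 − (-1.249646)·(-0.700000)/(-2.340815) = 0.073696;  |Δ| = 0.373696
h(0.073696) = 0.029542
z₃ = 0.073696 − 0.029542·(0.373696)/(1.279189) = 0.065065;  |Δ| = 0.008630
h(0.065065) = -0.000735
z₄ = 0.065065 − (-0.000735)·(-0.008630)/(-0.030277) = 0.065275;  |Δ| = 0.000209
|z₄ − z₃| = 0.000209 < 0.001

n = 4, zₙ = 0.0653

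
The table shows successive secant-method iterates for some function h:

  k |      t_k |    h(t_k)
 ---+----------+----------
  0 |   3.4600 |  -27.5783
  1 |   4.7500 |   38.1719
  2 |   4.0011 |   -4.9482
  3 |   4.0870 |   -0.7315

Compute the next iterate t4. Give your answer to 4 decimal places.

t4 = 4.0870 − (-0.7315)·(4.0870 − 4.0011) / (-0.7315 − (-4.9482))
   = 4.0870 − (-0.062836)/(4.216700) = 4.101902

4.1019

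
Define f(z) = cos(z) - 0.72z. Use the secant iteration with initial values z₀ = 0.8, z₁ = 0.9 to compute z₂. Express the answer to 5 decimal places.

0.88206

f(0.8) = 0.1207067, f(0.9) = -0.0263900
z₂ = 0.9000000 − (-0.0263900)·(0.9000000 − 0.8000000) / (-0.0263900 − 0.1207067) = 0.9000000 − (-0.0026390)/(-0.1470967) = 0.8820594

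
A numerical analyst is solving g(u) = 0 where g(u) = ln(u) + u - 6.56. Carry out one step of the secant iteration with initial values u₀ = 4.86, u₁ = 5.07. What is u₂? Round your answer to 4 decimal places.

4.9590

g(4.86) = -0.118962, g(5.07) = 0.133341
u₂ = 5.070000 − 0.133341·(5.070000 − 4.860000) / (0.133341 − (-0.118962)) = 5.070000 − (0.028002)/(0.252302) = 4.959016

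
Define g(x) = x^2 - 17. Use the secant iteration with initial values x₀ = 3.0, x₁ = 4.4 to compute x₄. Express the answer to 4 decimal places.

4.1231

g(3.0) = -8.000000, g(4.4) = 2.360000
x₂ = 4.400000 − 2.360000·(4.400000 − 3.000000) / (2.360000 − (-8.000000)) = 4.400000 − (3.304000)/(10.360000) = 4.081081
g(4.081081) = -0.344777
x₃ = 4.081081 − (-0.344777)·(4.081081 − 4.400000) / (-0.344777 − 2.360000) = 4.081081 − (0.109956)/(-2.704777) = 4.121734
g(4.121734) = -0.011312
x₄ = 4.121734 − (-0.011312)·(4.121734 − 4.081081) / (-0.011312 − (-0.344777)) = 4.121734 − (-0.000460)/(0.333465) = 4.123113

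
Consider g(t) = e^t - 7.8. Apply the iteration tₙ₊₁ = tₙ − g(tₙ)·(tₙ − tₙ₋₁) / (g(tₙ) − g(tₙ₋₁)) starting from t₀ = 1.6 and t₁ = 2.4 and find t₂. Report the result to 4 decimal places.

1.9752

g(1.6) = -2.846968, g(2.4) = 3.223176
t₂ = 2.400000 − 3.223176·(2.400000 − 1.600000) / (3.223176 − (-2.846968)) = 2.400000 − (2.578541)/(6.070144) = 1.975209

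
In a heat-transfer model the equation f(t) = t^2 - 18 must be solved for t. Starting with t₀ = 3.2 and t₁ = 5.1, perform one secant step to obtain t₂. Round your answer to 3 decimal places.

f(3.2) = -7.76000, f(5.1) = 8.01000
t₂ = 5.10000 − 8.01000·(5.10000 − 3.20000) / (8.01000 − (-7.76000)) = 5.10000 − (15.21900)/(15.77000) = 4.13494

4.135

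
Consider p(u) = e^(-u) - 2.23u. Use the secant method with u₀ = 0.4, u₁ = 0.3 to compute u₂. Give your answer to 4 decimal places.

p(0.4) = -0.221680, p(0.3) = 0.071818
u₂ = 0.300000 − 0.071818·(0.300000 − 0.400000) / (0.071818 − (-0.221680)) = 0.300000 − (-0.007182)/(0.293498) = 0.324470

0.3245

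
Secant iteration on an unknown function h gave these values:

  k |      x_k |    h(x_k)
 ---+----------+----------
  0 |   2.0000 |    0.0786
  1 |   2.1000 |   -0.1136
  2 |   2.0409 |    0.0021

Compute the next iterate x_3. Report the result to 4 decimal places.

2.0420

x_3 = 2.0409 − 0.0021·(2.0409 − 2.1000) / (0.0021 − (-0.1136))
   = 2.0409 − (-0.000124)/(0.115700) = 2.041973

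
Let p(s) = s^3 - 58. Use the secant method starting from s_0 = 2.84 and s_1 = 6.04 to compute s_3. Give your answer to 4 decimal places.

3.6765

p(2.84) = -35.093696, p(6.04) = 162.348864
s_2 = 6.040000 − 162.348864·(6.040000 − 2.840000) / (162.348864 − (-35.093696)) = 6.040000 − (519.516365)/(197.442560) = 3.408772
p(3.408772) = -18.390997
s_3 = 3.408772 − (-18.390997)·(3.408772 − 6.040000) / (-18.390997 − 162.348864) = 3.408772 − (48.390903)/(-180.739861) = 3.676510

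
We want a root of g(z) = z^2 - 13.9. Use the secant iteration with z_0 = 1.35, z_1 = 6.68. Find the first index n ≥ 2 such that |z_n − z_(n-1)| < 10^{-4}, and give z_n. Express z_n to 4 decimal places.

n = 7, z_n = 3.7283

g(1.35) = -12.077500, g(6.68) = 30.722400
z_2 = 6.680000 − 30.722400·(5.330000)/(42.799900) = 2.854047;  |Δ| = 3.825953
g(2.854047) = -5.754414
z_3 = 2.854047 − (-5.754414)·(-3.825953)/(-36.476814) = 3.457612;  |Δ| = 0.603565
g(3.457612) = -1.944919
z_4 = 3.457612 − (-1.944919)·(0.603565)/(3.809494) = 3.765759;  |Δ| = 0.308147
g(3.765759) = 0.280941
z_5 = 3.765759 − 0.280941·(0.308147)/(2.225861) = 3.726866;  |Δ| = 0.038893
g(3.726866) = -0.010472
z_6 = 3.726866 − (-0.010472)·(-0.038893)/(-0.291414) = 3.728263;  |Δ| = 0.001398
g(3.728263) = -0.000052
z_7 = 3.728263 − (-0.000052)·(0.001398)/(0.010420) = 3.728270;  |Δ| = 0.000007
|z_7 − z_6| = 0.000007 < 10^{-4}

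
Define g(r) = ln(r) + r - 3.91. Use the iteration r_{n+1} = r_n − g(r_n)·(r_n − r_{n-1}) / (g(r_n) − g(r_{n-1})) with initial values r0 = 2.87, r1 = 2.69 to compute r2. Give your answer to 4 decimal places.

2.8595

g(2.87) = 0.014312, g(2.69) = -0.230459
r2 = 2.690000 − (-0.230459)·(2.690000 − 2.870000) / (-0.230459 − 0.014312) = 2.690000 − (0.041483)/(-0.244771) = 2.859475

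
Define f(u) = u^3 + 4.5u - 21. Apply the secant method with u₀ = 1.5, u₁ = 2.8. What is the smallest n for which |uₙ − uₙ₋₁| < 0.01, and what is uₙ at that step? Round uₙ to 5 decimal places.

n = 5, uₙ = 2.22356

f(1.5) = -10.8750000, f(2.8) = 13.5520000
u₂ = 2.8000000 − 13.5520000·(1.3000000)/(24.4270000) = 2.0787653;  |Δ| = 0.7212347
f(2.0787653) = -2.6626600
u₃ = 2.0787653 − (-2.6626600)·(-0.7212347)/(-16.2146600) = 2.1972015;  |Δ| = 0.1184362
f(2.1972015) = -0.5051757
u₄ = 2.1972015 − (-0.5051757)·(0.1184362)/(2.1574844) = 2.2249334;  |Δ| = 0.0277319
f(2.2249334) = 0.0263515
u₅ = 2.2249334 − 0.0263515·(0.0277319)/(0.5315272) = 2.2235585;  |Δ| = 0.0013749
|u₅ − u₄| = 0.0013749 < 0.01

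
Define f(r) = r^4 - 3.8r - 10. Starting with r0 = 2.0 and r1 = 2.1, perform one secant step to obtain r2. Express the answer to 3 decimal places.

f(2.0) = -1.60000, f(2.1) = 1.46810
r2 = 2.10000 − 1.46810·(2.10000 − 2.00000) / (1.46810 − (-1.60000)) = 2.10000 − (0.14681)/(3.06810) = 2.05215

2.052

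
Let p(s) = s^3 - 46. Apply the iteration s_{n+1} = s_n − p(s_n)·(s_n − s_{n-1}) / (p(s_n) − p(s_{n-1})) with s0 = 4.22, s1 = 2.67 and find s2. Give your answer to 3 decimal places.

3.415

p(4.22) = 29.15145, p(2.67) = -26.96584
s2 = 2.67000 − (-26.96584)·(2.67000 − 4.22000) / (-26.96584 − 29.15145) = 2.67000 − (41.79705)/(-56.11728) = 3.41482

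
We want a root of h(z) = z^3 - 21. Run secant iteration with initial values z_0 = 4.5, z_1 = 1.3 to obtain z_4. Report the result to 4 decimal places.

h(4.5) = 70.125000, h(1.3) = -18.803000
z_2 = 1.300000 − (-18.803000)·(1.300000 − 4.500000) / (-18.803000 − 70.125000) = 1.300000 − (60.169600)/(-88.928000) = 1.976610
h(1.976610) = -13.277407
z_3 = 1.976610 − (-13.277407)·(1.976610 − 1.300000) / (-13.277407 − (-18.803000)) = 1.976610 − (-8.983630)/(5.525593) = 3.602432
h(3.602432) = 25.750625
z_4 = 3.602432 − 25.750625·(3.602432 − 1.976610) / (25.750625 − (-13.277407)) = 3.602432 − (41.865930)/(39.028032) = 2.529718

2.5297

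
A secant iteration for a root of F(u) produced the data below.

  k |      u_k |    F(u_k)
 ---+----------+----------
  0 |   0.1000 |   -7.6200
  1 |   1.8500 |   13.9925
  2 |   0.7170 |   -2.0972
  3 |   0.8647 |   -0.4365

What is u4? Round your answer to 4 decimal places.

u4 = 0.8647 − (-0.4365)·(0.8647 − 0.7170) / (-0.4365 − (-2.0972))
   = 0.8647 − (-0.064471)/(1.660700) = 0.903522

0.9035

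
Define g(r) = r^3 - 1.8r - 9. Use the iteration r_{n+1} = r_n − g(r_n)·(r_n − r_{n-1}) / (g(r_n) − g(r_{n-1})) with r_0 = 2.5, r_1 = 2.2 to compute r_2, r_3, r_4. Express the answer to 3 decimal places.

2.356, 2.368, 2.367

g(2.5) = 2.12500, g(2.2) = -2.31200
r_2 = 2.20000 − (-2.31200)·(2.20000 − 2.50000) / (-2.31200 − 2.12500) = 2.20000 − (0.69360)/(-4.43700) = 2.35632
g(2.35632) = -0.15849
r_3 = 2.35632 − (-0.15849)·(2.35632 − 2.20000) / (-0.15849 − (-2.31200)) = 2.35632 − (-0.02477)/(2.15351) = 2.36783
g(2.36783) = 0.01337
r_4 = 2.36783 − 0.01337·(2.36783 − 2.35632) / (0.01337 − (-0.15849)) = 2.36783 − (0.00015)/(0.17185) = 2.36693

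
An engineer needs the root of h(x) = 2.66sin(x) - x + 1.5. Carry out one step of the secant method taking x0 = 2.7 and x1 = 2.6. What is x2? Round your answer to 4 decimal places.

h(2.7) = -0.063170, h(2.6) = 0.271234
x2 = 2.600000 − 0.271234·(2.600000 − 2.700000) / (0.271234 − (-0.063170)) = 2.600000 − (-0.027123)/(0.334403) = 2.681110

2.6811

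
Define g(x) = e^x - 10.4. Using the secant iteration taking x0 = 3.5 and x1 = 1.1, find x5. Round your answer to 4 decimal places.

g(3.5) = 22.715452, g(1.1) = -7.395834
x2 = 1.100000 − (-7.395834)·(1.100000 − 3.500000) / (-7.395834 − 22.715452) = 1.100000 − (17.750002)/(-30.111286) = 1.689480
g(1.689480) = -4.983337
x3 = 1.689480 − (-4.983337)·(1.689480 − 1.100000) / (-4.983337 − (-7.395834)) = 1.689480 − (-2.937577)/(2.412497) = 2.907130
g(2.907130) = 7.904190
x4 = 2.907130 − 7.904190·(2.907130 − 1.689480) / (7.904190 − (-4.983337)) = 2.907130 − (9.624536)/(12.887526) = 2.160320
g(2.160320) = -1.726089
x5 = 2.160320 − (-1.726089)·(2.160320 − 2.907130) / (-1.726089 − 7.904190) = 2.160320 − (1.289061)/(-9.630279) = 2.294175

2.2942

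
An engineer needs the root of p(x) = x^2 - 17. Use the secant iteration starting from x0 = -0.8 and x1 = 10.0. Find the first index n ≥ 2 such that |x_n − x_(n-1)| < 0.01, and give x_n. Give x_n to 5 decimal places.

p(-0.8) = -16.3600000, p(10.0) = 83.0000000
x2 = 10.0000000 − 83.0000000·(10.8000000)/(99.3600000) = 0.9782609;  |Δ| = 9.0217391
p(0.9782609) = -16.0430057
x3 = 0.9782609 − (-16.0430057)·(-9.0217391)/(-99.0430057) = 2.4396040;  |Δ| = 1.4613431
p(2.4396040) = -11.0483325
x4 = 2.4396040 − (-11.0483325)·(1.4613431)/(4.9946732) = 5.6721287;  |Δ| = 3.2325247
p(5.6721287) = 15.1730436
x5 = 5.6721287 − 15.1730436·(3.2325247)/(26.2213762) = 3.8016228;  |Δ| = 1.8705059
p(3.8016228) = -2.5476642
x6 = 3.8016228 − (-2.5476642)·(-1.8705059)/(-17.7207079) = 4.0705410;  |Δ| = 0.2689182
p(4.0705410) = -0.4306961
x7 = 4.0705410 − (-0.4306961)·(0.2689182)/(2.1169681) = 4.1252523;  |Δ| = 0.0547113
p(4.1252523) = 0.0177062
x8 = 4.1252523 − 0.0177062·(0.0547113)/(0.4484023) = 4.1230919;  |Δ| = 0.0021604
|x8 − x7| = 0.0021604 < 0.01

n = 8, x_n = 4.12309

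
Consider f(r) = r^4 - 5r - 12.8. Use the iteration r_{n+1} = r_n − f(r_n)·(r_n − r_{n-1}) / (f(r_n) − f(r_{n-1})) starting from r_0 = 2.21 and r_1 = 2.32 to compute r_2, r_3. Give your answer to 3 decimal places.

f(2.21) = 0.00443, f(2.32) = 4.57023
r_2 = 2.32000 − 4.57023·(2.32000 − 2.21000) / (4.57023 − 0.00443) = 2.32000 − (0.50273)/(4.56580) = 2.20989
f(2.20989) = 0.00036
r_3 = 2.20989 − 0.00036·(2.20989 − 2.32000) / (0.00036 − 4.57023) = 2.20989 − (-0.00004)/(-4.56987) = 2.20988

2.210, 2.210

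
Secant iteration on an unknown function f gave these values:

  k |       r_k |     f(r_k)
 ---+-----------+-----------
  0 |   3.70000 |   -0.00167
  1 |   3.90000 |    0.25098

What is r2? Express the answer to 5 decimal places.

3.70132

r2 = 3.90000 − 0.25098·(3.90000 − 3.70000) / (0.25098 − (-0.00167))
   = 3.90000 − (0.0501960)/(0.2526500) = 3.7013220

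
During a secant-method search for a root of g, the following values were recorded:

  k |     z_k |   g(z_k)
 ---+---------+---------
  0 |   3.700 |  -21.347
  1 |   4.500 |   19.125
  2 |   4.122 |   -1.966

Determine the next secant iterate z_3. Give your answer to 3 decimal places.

4.157

z_3 = 4.122 − (-1.966)·(4.122 − 4.500) / (-1.966 − 19.125)
   = 4.122 − (0.74315)/(-21.09100) = 4.15724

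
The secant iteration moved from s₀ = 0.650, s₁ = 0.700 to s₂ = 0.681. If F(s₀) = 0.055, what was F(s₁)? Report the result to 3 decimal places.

The secant line through (0.650, 0.055) and (0.700, F(s₁)) crosses zero at s₂ = 0.681.
So (0.650, 0.055), (0.700, F(s₁)), (0.681, 0) are collinear:
F(s₁) = 0.055 · (0.700 − 0.681) / (0.650 − 0.681) = 0.055 · (0.01900)/(-0.03100) = -0.03371

-0.034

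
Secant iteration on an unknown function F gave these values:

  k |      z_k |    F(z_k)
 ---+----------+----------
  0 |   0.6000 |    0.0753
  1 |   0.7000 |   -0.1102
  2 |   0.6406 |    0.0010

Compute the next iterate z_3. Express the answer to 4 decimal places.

0.6411

z_3 = 0.6406 − 0.0010·(0.6406 − 0.7000) / (0.0010 − (-0.1102))
   = 0.6406 − (-0.000059)/(0.111200) = 0.641134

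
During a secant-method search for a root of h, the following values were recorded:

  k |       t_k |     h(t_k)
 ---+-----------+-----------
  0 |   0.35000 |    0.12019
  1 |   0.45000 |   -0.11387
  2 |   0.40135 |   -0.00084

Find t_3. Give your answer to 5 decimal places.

t_3 = 0.40135 − (-0.00084)·(0.40135 − 0.45000) / (-0.00084 − (-0.11387))
   = 0.40135 − (0.0000409)/(0.1130300) = 0.4009884

0.40099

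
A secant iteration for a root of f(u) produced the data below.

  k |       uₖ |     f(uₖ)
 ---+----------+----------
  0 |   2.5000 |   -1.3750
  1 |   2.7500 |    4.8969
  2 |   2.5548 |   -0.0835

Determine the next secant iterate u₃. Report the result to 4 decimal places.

u₃ = 2.5548 − (-0.0835)·(2.5548 − 2.7500) / (-0.0835 − 4.8969)
   = 2.5548 − (0.016299)/(-4.980400) = 2.558073

2.5581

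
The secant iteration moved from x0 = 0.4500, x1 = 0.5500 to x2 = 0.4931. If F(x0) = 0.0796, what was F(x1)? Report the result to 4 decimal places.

-0.1051

The secant line through (0.4500, 0.0796) and (0.5500, F(x1)) crosses zero at x2 = 0.4931.
So (0.4500, 0.0796), (0.5500, F(x1)), (0.4931, 0) are collinear:
F(x1) = 0.0796 · (0.5500 − 0.4931) / (0.4500 − 0.4931) = 0.0796 · (0.056900)/(-0.043100) = -0.105087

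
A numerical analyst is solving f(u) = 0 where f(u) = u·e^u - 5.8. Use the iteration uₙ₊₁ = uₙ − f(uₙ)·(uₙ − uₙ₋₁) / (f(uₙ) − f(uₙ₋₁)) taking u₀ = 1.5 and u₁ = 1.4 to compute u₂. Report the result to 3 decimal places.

1.412

f(1.5) = 0.92253, f(1.4) = -0.12272
u₂ = 1.40000 − (-0.12272)·(1.40000 − 1.50000) / (-0.12272 − 0.92253) = 1.40000 − (0.01227)/(-1.04525) = 1.41174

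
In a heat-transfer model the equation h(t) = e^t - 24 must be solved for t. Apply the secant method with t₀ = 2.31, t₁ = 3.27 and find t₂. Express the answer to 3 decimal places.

3.133

h(2.31) = -13.92558, h(3.27) = 2.31134
t₂ = 3.27000 − 2.31134·(3.27000 − 2.31000) / (2.31134 − (-13.92558)) = 3.27000 − (2.21889)/(16.23691) = 3.13334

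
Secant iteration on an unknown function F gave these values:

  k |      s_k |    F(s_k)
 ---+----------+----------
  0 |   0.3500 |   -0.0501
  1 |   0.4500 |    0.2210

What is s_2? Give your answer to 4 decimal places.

s_2 = 0.4500 − 0.2210·(0.4500 − 0.3500) / (0.2210 − (-0.0501))
   = 0.4500 − (0.022100)/(0.271100) = 0.368480

0.3685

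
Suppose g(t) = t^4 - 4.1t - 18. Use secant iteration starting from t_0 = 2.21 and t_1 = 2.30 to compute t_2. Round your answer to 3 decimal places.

g(2.21) = -3.20657, g(2.30) = 0.55410
t_2 = 2.30000 − 0.55410·(2.30000 − 2.21000) / (0.55410 − (-3.20657)) = 2.30000 − (0.04987)/(3.76067) = 2.28674

2.287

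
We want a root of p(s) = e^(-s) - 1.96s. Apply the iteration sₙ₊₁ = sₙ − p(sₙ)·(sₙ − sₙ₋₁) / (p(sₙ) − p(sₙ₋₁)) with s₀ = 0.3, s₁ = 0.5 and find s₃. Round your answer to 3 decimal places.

0.357

p(0.3) = 0.15282, p(0.5) = -0.37347
s₂ = 0.50000 − (-0.37347)·(0.50000 − 0.30000) / (-0.37347 − 0.15282) = 0.50000 − (-0.07469)/(-0.52629) = 0.35807
p(0.35807) = -0.00280
s₃ = 0.35807 − (-0.00280)·(0.35807 − 0.50000) / (-0.00280 − (-0.37347)) = 0.35807 − (0.00040)/(0.37067) = 0.35700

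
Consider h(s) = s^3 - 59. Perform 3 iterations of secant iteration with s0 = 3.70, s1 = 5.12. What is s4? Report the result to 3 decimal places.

h(3.70) = -8.34700, h(5.12) = 75.21773
s2 = 5.12000 − 75.21773·(5.12000 − 3.70000) / (75.21773 − (-8.34700)) = 5.12000 − (106.80917)/(83.56473) = 3.84184
h(3.84184) = -2.29550
s3 = 3.84184 − (-2.29550)·(3.84184 − 5.12000) / (-2.29550 − 75.21773) = 3.84184 − (2.93402)/(-77.51323) = 3.87969
h(3.87969) = -0.60289
s4 = 3.87969 − (-0.60289)·(3.87969 − 3.84184) / (-0.60289 − (-2.29550)) = 3.87969 − (-0.02282)/(1.69262) = 3.89317

3.893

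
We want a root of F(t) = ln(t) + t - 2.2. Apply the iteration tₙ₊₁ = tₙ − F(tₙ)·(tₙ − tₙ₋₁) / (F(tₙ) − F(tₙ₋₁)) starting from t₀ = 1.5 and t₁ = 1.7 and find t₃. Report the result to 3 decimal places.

1.681

F(1.5) = -0.29453, F(1.7) = 0.03063
t₂ = 1.70000 − 0.03063·(1.70000 − 1.50000) / (0.03063 − (-0.29453)) = 1.70000 − (0.00613)/(0.32516) = 1.68116
F(1.68116) = 0.00065
t₃ = 1.68116 − 0.00065·(1.68116 − 1.70000) / (0.00065 − 0.03063) = 1.68116 − (-0.00001)/(-0.02998) = 1.68076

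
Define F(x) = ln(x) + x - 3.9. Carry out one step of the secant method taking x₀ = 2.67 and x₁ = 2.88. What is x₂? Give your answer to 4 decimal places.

2.8522

F(2.67) = -0.247922, F(2.88) = 0.037790
x₂ = 2.880000 − 0.037790·(2.880000 − 2.670000) / (0.037790 − (-0.247922)) = 2.880000 − (0.007936)/(0.285712) = 2.852224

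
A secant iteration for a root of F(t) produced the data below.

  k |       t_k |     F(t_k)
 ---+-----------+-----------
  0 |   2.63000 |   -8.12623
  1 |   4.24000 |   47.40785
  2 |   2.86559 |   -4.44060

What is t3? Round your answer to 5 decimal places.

2.98330

t3 = 2.86559 − (-4.44060)·(2.86559 − 4.24000) / (-4.44060 − 47.40785)
   = 2.86559 − (6.1032050)/(-51.8484500) = 2.9833024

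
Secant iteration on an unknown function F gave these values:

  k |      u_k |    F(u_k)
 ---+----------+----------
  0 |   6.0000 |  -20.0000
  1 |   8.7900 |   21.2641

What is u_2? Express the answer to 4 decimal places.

u_2 = 8.7900 − 21.2641·(8.7900 − 6.0000) / (21.2641 − (-20.0000))
   = 8.7900 − (59.326839)/(41.264100) = 7.352265

7.3523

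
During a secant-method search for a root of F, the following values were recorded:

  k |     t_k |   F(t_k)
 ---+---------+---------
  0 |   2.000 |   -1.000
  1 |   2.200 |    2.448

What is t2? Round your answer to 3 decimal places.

2.058

t2 = 2.200 − 2.448·(2.200 − 2.000) / (2.448 − (-1.000))
   = 2.200 − (0.48960)/(3.44800) = 2.05800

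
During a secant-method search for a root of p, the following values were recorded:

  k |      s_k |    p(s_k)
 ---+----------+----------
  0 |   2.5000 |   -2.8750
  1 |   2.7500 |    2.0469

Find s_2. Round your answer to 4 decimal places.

s_2 = 2.7500 − 2.0469·(2.7500 − 2.5000) / (2.0469 − (-2.8750))
   = 2.7500 − (0.511725)/(4.921900) = 2.646031

2.6460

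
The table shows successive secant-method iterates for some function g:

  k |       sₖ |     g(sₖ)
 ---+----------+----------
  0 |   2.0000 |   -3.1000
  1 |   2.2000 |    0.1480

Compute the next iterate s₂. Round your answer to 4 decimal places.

2.1909

s₂ = 2.2000 − 0.1480·(2.2000 − 2.0000) / (0.1480 − (-3.1000))
   = 2.2000 − (0.029600)/(3.248000) = 2.190887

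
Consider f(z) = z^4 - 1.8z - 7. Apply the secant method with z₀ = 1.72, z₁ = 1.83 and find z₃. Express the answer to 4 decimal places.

1.7878

f(1.72) = -1.343869, f(1.83) = 0.921131
z₂ = 1.830000 − 0.921131·(1.830000 − 1.720000) / (0.921131 − (-1.343869)) = 1.830000 − (0.101324)/(2.265001) = 1.785265
f(1.785265) = -0.055414
z₃ = 1.785265 − (-0.055414)·(1.785265 − 1.830000) / (-0.055414 − 0.921131) = 1.785265 − (0.002479)/(-0.976545) = 1.787804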